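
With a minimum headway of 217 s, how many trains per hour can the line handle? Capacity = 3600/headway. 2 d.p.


Capacity = 3600 / headway
Capacity = 3600 / 217
Capacity = 16.59 trains/hour

16.59


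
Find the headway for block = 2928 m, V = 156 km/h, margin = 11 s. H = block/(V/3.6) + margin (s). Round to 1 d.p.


V = 156 / 3.6 = 43.3333 m/s
Block traversal time = 2928 / 43.3333 = 67.5692 s
Headway = 67.5692 + 11
Headway = 78.6 s

78.6


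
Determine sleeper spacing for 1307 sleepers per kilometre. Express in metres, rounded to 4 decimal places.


Spacing = 1000 m / number of sleepers
Spacing = 1000 / 1307
Spacing = 0.7651 m

0.7651


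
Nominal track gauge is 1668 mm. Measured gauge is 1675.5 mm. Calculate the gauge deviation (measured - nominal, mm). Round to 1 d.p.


Deviation = measured - nominal
Deviation = 1675.5 - 1668
Deviation = 7.5 mm

7.5


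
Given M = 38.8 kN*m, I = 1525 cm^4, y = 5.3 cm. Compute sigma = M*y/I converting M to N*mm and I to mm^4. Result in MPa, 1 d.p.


Convert units:
M = 38.8 kN*m = 38800000 N*mm
y = 5.3 cm = 53 mm
I = 1525 cm^4 = 15250000 mm^4
sigma = 38800000 * 53 / 15250000
sigma = 134.8 MPa

134.8


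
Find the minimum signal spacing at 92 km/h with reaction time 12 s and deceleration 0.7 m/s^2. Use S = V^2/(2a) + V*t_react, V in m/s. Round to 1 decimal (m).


V = 92 / 3.6 = 25.5556 m/s
Braking distance = 25.5556^2 / (2*0.7) = 466.4903 m
Sighting distance = 25.5556 * 12 = 306.6667 m
S = 466.4903 + 306.6667 = 773.2 m

773.2


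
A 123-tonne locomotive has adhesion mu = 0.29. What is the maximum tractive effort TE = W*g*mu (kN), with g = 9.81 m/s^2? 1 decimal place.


TE_max = W * g * mu
TE_max = 123 * 9.81 * 0.29
TE_max = 1206.63 * 0.29
TE_max = 349.9 kN

349.9


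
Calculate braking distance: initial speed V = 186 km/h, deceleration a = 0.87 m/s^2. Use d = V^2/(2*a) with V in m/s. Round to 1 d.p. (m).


Convert speed: V = 186 / 3.6 = 51.6667 m/s
V^2 = 2669.4444
d = 2669.4444 / (2 * 0.87)
d = 2669.4444 / 1.74
d = 1534.2 m

1534.2


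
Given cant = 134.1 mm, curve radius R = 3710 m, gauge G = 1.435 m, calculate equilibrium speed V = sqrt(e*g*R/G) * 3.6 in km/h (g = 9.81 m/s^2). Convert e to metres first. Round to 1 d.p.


Convert cant: e = 134.1 mm = 0.1341 m
V_ms = sqrt(0.1341 * 9.81 * 3710 / 1.435)
V_ms = sqrt(3401.103073) = 58.319 m/s
V = 58.319 * 3.6 = 209.9 km/h

209.9


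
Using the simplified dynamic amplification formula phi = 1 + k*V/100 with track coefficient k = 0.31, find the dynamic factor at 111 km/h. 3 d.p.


phi = 1 + k * V / 100
phi = 1 + 0.31 * 111 / 100
phi = 1 + 0.3441
phi = 1.344

1.344


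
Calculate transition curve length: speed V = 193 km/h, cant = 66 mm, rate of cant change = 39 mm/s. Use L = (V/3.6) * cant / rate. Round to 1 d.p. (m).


Convert speed: V = 193 / 3.6 = 53.6111 m/s
L = 53.6111 * 66 / 39
L = 3538.3333 / 39
L = 90.7 m

90.7


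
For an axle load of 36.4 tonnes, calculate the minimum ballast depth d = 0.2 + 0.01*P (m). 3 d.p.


d = 0.2 + 0.01 * 36.4
d = 0.2 + 0.364
d = 0.564 m

0.564


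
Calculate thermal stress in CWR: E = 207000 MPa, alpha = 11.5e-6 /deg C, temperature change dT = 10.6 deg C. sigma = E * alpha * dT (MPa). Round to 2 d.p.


sigma = E * alpha * dT
sigma = 207000 * 11.5e-6 * 10.6
sigma = 2.3805 * 10.6
sigma = 25.23 MPa

25.23


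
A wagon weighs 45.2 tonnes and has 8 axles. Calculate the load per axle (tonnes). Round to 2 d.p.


Load per axle = total weight / number of axles
Load = 45.2 / 8
Load = 5.65 tonnes

5.65


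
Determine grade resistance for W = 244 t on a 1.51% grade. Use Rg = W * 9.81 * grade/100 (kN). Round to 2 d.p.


Rg = W * 9.81 * grade / 100
Rg = 244 * 9.81 * 1.51 / 100
Rg = 2393.64 * 0.0151
Rg = 36.14 kN

36.14


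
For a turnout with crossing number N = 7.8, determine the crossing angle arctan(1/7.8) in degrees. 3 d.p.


1/N = 1/7.8 = 0.128205
angle = arctan(0.128205) = 0.12751 rad
angle = 0.12751 * 180/pi = 7.306 degrees

7.306


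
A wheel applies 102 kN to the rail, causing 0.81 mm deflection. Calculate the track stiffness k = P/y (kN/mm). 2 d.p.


Track stiffness k = P / y
k = 102 / 0.81
k = 125.93 kN/mm

125.93


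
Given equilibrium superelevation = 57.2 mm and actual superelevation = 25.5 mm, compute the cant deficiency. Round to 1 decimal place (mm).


Cant deficiency = equilibrium cant - actual cant
CD = 57.2 - 25.5
CD = 31.7 mm

31.7


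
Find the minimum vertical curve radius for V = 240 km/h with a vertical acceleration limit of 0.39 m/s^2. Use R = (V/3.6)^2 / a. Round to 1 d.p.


Convert speed: V = 240 / 3.6 = 66.6667 m/s
V^2 = 4444.4444 m^2/s^2
R_v = 4444.4444 / 0.39
R_v = 11396.0 m

11396.0


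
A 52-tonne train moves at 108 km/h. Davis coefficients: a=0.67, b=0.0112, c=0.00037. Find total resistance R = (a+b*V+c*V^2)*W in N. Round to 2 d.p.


b*V = 0.0112 * 108 = 1.2096
c*V^2 = 0.00037 * 11664 = 4.31568
R_per_t = 0.67 + 1.2096 + 4.31568 = 6.19528 N/t
R_total = 6.19528 * 52 = 322.15 N

322.15


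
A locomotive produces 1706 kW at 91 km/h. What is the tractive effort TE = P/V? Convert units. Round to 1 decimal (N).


Convert: P = 1706 kW = 1706000 W
V = 91 / 3.6 = 25.2778 m/s
TE = 1706000 / 25.2778
TE = 67490.1 N

67490.1


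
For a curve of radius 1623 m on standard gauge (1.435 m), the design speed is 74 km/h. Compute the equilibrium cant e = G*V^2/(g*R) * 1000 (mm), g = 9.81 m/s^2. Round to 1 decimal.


Convert speed: V = 74 / 3.6 = 20.5556 m/s
Apply formula: e = 1.435 * 20.5556^2 / (9.81 * 1623)
e = 1.435 * 422.5309 / 15921.63
e = 0.038082 m = 38.1 mm

38.1


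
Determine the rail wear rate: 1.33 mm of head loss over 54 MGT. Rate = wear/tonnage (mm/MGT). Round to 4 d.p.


Wear rate = total wear / cumulative tonnage
Rate = 1.33 / 54
Rate = 0.0246 mm/MGT

0.0246


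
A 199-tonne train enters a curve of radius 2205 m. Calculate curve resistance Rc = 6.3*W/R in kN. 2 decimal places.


Rc = 6.3 * W / R
Rc = 6.3 * 199 / 2205
Rc = 1253.7 / 2205
Rc = 0.57 kN

0.57


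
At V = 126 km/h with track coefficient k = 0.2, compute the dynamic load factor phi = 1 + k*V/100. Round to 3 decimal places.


phi = 1 + k * V / 100
phi = 1 + 0.2 * 126 / 100
phi = 1 + 0.252
phi = 1.252

1.252


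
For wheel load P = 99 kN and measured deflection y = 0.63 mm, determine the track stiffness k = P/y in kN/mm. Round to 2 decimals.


Track stiffness k = P / y
k = 99 / 0.63
k = 157.14 kN/mm

157.14


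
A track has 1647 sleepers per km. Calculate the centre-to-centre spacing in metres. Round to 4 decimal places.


Spacing = 1000 m / number of sleepers
Spacing = 1000 / 1647
Spacing = 0.6072 m

0.6072


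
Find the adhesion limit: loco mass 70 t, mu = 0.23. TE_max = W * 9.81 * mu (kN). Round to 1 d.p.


TE_max = W * g * mu
TE_max = 70 * 9.81 * 0.23
TE_max = 686.7 * 0.23
TE_max = 157.9 kN

157.9


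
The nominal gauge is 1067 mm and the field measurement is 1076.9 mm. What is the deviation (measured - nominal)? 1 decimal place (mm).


Deviation = measured - nominal
Deviation = 1076.9 - 1067
Deviation = 9.9 mm

9.9


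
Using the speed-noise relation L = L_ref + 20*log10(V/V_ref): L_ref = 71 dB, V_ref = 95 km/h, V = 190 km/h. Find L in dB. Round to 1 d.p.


V/V_ref = 190 / 95 = 2.0
log10(2.0) = 0.30103
20 * 0.30103 = 6.0206
L = 71 + 6.0206 = 77.0 dB

77.0


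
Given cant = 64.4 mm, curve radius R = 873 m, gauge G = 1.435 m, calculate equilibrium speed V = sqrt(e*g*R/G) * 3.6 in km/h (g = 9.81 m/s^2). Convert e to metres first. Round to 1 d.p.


Convert cant: e = 64.4 mm = 0.0644 m
V_ms = sqrt(0.0644 * 9.81 * 873 / 1.435)
V_ms = sqrt(384.341444) = 19.6046 m/s
V = 19.6046 * 3.6 = 70.6 km/h

70.6


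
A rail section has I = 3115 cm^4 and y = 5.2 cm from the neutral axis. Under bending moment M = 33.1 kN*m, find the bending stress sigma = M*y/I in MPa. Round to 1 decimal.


Convert units:
M = 33.1 kN*m = 33100000 N*mm
y = 5.2 cm = 52 mm
I = 3115 cm^4 = 31150000 mm^4
sigma = 33100000 * 52 / 31150000
sigma = 55.3 MPa

55.3


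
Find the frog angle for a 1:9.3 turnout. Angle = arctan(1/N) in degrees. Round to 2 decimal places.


1/N = 1/9.3 = 0.107527
angle = arctan(0.107527) = 0.107115 rad
angle = 0.107115 * 180/pi = 6.14 degrees

6.14


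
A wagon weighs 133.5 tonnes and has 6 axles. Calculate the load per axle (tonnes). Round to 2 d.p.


Load per axle = total weight / number of axles
Load = 133.5 / 6
Load = 22.25 tonnes

22.25


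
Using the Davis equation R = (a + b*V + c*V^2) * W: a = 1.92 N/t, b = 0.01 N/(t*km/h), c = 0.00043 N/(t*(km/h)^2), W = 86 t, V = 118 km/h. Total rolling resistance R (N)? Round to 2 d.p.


b*V = 0.01 * 118 = 1.18
c*V^2 = 0.00043 * 13924 = 5.98732
R_per_t = 1.92 + 1.18 + 5.98732 = 9.08732 N/t
R_total = 9.08732 * 86 = 781.51 N

781.51


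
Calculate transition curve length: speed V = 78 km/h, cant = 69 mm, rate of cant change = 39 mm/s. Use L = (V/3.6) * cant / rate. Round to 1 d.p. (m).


Convert speed: V = 78 / 3.6 = 21.6667 m/s
L = 21.6667 * 69 / 39
L = 1495.0 / 39
L = 38.3 m

38.3


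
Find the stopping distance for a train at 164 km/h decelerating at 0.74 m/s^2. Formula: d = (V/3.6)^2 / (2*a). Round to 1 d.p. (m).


Convert speed: V = 164 / 3.6 = 45.5556 m/s
V^2 = 2075.3086
d = 2075.3086 / (2 * 0.74)
d = 2075.3086 / 1.48
d = 1402.2 m

1402.2


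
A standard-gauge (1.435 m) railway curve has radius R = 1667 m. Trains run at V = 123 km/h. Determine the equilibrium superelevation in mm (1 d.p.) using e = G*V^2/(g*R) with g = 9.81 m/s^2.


Convert speed: V = 123 / 3.6 = 34.1667 m/s
Apply formula: e = 1.435 * 34.1667^2 / (9.81 * 1667)
e = 1.435 * 1167.3611 / 16353.27
e = 0.102436 m = 102.4 mm

102.4


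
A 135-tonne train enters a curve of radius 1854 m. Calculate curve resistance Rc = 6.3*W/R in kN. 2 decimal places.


Rc = 6.3 * W / R
Rc = 6.3 * 135 / 1854
Rc = 850.5 / 1854
Rc = 0.46 kN

0.46


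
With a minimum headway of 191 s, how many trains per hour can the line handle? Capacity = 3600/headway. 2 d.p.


Capacity = 3600 / headway
Capacity = 3600 / 191
Capacity = 18.85 trains/hour

18.85


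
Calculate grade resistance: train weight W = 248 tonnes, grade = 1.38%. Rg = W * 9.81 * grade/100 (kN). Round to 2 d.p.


Rg = W * 9.81 * grade / 100
Rg = 248 * 9.81 * 1.38 / 100
Rg = 2432.88 * 0.0138
Rg = 33.57 kN

33.57


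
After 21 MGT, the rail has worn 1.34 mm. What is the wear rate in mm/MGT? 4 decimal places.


Wear rate = total wear / cumulative tonnage
Rate = 1.34 / 21
Rate = 0.0638 mm/MGT

0.0638


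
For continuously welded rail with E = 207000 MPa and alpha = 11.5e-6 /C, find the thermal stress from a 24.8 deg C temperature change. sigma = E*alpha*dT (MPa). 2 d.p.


sigma = E * alpha * dT
sigma = 207000 * 11.5e-6 * 24.8
sigma = 2.3805 * 24.8
sigma = 59.04 MPa

59.04


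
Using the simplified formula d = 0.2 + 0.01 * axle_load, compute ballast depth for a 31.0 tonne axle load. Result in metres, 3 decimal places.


d = 0.2 + 0.01 * 31.0
d = 0.2 + 0.31
d = 0.510 m

0.510


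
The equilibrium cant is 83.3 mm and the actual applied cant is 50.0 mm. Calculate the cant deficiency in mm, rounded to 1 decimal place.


Cant deficiency = equilibrium cant - actual cant
CD = 83.3 - 50.0
CD = 33.3 mm

33.3


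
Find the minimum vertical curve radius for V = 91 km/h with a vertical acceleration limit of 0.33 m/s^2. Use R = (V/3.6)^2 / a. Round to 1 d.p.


Convert speed: V = 91 / 3.6 = 25.2778 m/s
V^2 = 638.966 m^2/s^2
R_v = 638.966 / 0.33
R_v = 1936.3 m

1936.3


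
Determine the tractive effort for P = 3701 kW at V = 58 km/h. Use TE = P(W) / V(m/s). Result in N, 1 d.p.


Convert: P = 3701 kW = 3701000 W
V = 58 / 3.6 = 16.1111 m/s
TE = 3701000 / 16.1111
TE = 229717.2 N

229717.2


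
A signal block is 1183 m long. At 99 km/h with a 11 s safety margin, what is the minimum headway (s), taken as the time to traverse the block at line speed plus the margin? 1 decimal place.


V = 99 / 3.6 = 27.5 m/s
Block traversal time = 1183 / 27.5 = 43.0182 s
Headway = 43.0182 + 11
Headway = 54.0 s

54.0


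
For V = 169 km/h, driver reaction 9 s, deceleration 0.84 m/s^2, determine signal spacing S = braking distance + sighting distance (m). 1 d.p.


V = 169 / 3.6 = 46.9444 m/s
Braking distance = 46.9444^2 / (2*0.84) = 1311.7743 m
Sighting distance = 46.9444 * 9 = 422.5 m
S = 1311.7743 + 422.5 = 1734.3 m

1734.3


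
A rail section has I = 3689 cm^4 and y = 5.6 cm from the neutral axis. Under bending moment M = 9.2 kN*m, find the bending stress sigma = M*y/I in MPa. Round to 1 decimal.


Convert units:
M = 9.2 kN*m = 9200000 N*mm
y = 5.6 cm = 56 mm
I = 3689 cm^4 = 36890000 mm^4
sigma = 9200000 * 56 / 36890000
sigma = 14.0 MPa

14.0


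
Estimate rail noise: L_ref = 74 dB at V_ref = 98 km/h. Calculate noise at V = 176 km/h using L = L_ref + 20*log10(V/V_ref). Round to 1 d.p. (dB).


V/V_ref = 176 / 98 = 1.795918
log10(1.795918) = 0.254287
20 * 0.254287 = 5.0857
L = 74 + 5.0857 = 79.1 dB

79.1


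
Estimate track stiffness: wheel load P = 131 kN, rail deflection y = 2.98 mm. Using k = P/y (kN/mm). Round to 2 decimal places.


Track stiffness k = P / y
k = 131 / 2.98
k = 43.96 kN/mm

43.96


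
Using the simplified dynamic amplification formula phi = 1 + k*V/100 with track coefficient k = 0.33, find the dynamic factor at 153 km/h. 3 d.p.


phi = 1 + k * V / 100
phi = 1 + 0.33 * 153 / 100
phi = 1 + 0.5049
phi = 1.505

1.505


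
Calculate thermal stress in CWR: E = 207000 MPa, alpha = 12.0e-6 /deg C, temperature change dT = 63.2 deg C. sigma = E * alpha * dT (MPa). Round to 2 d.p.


sigma = E * alpha * dT
sigma = 207000 * 12.0e-6 * 63.2
sigma = 2.484 * 63.2
sigma = 156.99 MPa

156.99


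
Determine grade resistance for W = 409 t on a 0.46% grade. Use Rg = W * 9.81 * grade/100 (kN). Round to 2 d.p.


Rg = W * 9.81 * grade / 100
Rg = 409 * 9.81 * 0.46 / 100
Rg = 4012.29 * 0.0046
Rg = 18.46 kN

18.46


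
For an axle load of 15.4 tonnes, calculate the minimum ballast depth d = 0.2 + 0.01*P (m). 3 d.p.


d = 0.2 + 0.01 * 15.4
d = 0.2 + 0.154
d = 0.354 m

0.354


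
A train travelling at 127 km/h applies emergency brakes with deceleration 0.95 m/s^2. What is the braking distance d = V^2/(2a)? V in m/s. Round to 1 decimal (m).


Convert speed: V = 127 / 3.6 = 35.2778 m/s
V^2 = 1244.5216
d = 1244.5216 / (2 * 0.95)
d = 1244.5216 / 1.9
d = 655.0 m

655.0


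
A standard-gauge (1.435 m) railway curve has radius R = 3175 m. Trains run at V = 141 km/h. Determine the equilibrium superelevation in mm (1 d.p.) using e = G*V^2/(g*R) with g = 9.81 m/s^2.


Convert speed: V = 141 / 3.6 = 39.1667 m/s
Apply formula: e = 1.435 * 39.1667^2 / (9.81 * 3175)
e = 1.435 * 1534.0278 / 31146.75
e = 0.070676 m = 70.7 mm

70.7


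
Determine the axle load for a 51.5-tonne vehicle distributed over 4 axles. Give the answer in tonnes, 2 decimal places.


Load per axle = total weight / number of axles
Load = 51.5 / 4
Load = 12.88 tonnes

12.88


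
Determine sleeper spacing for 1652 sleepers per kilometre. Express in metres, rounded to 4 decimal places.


Spacing = 1000 m / number of sleepers
Spacing = 1000 / 1652
Spacing = 0.6053 m

0.6053


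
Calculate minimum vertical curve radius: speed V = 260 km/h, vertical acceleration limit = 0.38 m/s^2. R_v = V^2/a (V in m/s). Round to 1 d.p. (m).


Convert speed: V = 260 / 3.6 = 72.2222 m/s
V^2 = 5216.0494 m^2/s^2
R_v = 5216.0494 / 0.38
R_v = 13726.4 m

13726.4


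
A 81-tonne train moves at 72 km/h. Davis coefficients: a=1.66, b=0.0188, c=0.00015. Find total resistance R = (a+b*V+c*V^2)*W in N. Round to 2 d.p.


b*V = 0.0188 * 72 = 1.3536
c*V^2 = 0.00015 * 5184 = 0.7776
R_per_t = 1.66 + 1.3536 + 0.7776 = 3.7912 N/t
R_total = 3.7912 * 81 = 307.09 N

307.09


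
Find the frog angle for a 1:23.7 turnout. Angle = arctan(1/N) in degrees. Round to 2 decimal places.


1/N = 1/23.7 = 0.042194
angle = arctan(0.042194) = 0.042169 rad
angle = 0.042169 * 180/pi = 2.42 degrees

2.42


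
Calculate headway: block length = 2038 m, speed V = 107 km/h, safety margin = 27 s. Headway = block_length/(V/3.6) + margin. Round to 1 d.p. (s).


V = 107 / 3.6 = 29.7222 m/s
Block traversal time = 2038 / 29.7222 = 68.5682 s
Headway = 68.5682 + 27
Headway = 95.6 s

95.6


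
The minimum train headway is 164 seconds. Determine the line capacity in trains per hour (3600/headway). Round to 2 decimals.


Capacity = 3600 / headway
Capacity = 3600 / 164
Capacity = 21.95 trains/hour

21.95


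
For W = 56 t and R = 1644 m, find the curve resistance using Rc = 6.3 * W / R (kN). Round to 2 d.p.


Rc = 6.3 * W / R
Rc = 6.3 * 56 / 1644
Rc = 352.8 / 1644
Rc = 0.21 kN

0.21


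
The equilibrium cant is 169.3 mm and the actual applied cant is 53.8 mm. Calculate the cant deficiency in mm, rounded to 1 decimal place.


Cant deficiency = equilibrium cant - actual cant
CD = 169.3 - 53.8
CD = 115.5 mm

115.5


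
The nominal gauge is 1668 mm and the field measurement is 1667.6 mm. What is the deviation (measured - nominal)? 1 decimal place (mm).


Deviation = measured - nominal
Deviation = 1667.6 - 1668
Deviation = -0.4 mm

-0.4


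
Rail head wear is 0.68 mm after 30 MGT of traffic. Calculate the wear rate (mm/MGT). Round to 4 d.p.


Wear rate = total wear / cumulative tonnage
Rate = 0.68 / 30
Rate = 0.0227 mm/MGT

0.0227


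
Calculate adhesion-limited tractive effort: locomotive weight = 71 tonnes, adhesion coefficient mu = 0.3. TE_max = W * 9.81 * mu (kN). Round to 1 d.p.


TE_max = W * g * mu
TE_max = 71 * 9.81 * 0.3
TE_max = 696.51 * 0.3
TE_max = 209.0 kN

209.0


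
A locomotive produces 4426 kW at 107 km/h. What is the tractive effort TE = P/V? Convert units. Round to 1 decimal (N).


Convert: P = 4426 kW = 4426000 W
V = 107 / 3.6 = 29.7222 m/s
TE = 4426000 / 29.7222
TE = 148912.1 N

148912.1


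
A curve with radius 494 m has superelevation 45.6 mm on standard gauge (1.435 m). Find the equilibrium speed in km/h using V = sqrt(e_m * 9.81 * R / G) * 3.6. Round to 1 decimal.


Convert cant: e = 45.6 mm = 0.0456 m
V_ms = sqrt(0.0456 * 9.81 * 494 / 1.435)
V_ms = sqrt(153.995808) = 12.4095 m/s
V = 12.4095 * 3.6 = 44.7 km/h

44.7


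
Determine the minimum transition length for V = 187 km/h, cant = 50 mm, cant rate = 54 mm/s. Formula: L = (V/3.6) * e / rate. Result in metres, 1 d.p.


Convert speed: V = 187 / 3.6 = 51.9444 m/s
L = 51.9444 * 50 / 54
L = 2597.2222 / 54
L = 48.1 m

48.1


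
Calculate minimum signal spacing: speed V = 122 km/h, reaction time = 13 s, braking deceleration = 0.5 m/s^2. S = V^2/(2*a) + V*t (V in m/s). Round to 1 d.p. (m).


V = 122 / 3.6 = 33.8889 m/s
Braking distance = 33.8889^2 / (2*0.5) = 1148.4568 m
Sighting distance = 33.8889 * 13 = 440.5556 m
S = 1148.4568 + 440.5556 = 1589.0 m

1589.0


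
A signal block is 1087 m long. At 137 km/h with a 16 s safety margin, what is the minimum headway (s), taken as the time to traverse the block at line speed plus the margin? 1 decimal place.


V = 137 / 3.6 = 38.0556 m/s
Block traversal time = 1087 / 38.0556 = 28.5635 s
Headway = 28.5635 + 16
Headway = 44.6 s

44.6


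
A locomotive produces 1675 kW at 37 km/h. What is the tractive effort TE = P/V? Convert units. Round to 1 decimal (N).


Convert: P = 1675 kW = 1675000 W
V = 37 / 3.6 = 10.2778 m/s
TE = 1675000 / 10.2778
TE = 162973.0 N

162973.0


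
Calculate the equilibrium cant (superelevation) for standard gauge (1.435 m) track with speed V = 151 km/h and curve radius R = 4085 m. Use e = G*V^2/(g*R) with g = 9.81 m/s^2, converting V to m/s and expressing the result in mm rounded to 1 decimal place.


Convert speed: V = 151 / 3.6 = 41.9444 m/s
Apply formula: e = 1.435 * 41.9444^2 / (9.81 * 4085)
e = 1.435 * 1759.3364 / 40073.85
e = 0.063 m = 63.0 mm

63.0


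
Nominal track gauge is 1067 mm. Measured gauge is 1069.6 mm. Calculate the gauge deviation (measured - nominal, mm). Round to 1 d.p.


Deviation = measured - nominal
Deviation = 1069.6 - 1067
Deviation = 2.6 mm

2.6


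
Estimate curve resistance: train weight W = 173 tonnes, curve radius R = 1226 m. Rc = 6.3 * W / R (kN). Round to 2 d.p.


Rc = 6.3 * W / R
Rc = 6.3 * 173 / 1226
Rc = 1089.9 / 1226
Rc = 0.89 kN

0.89


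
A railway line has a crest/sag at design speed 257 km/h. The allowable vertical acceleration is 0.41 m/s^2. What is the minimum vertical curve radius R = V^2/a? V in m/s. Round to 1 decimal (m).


Convert speed: V = 257 / 3.6 = 71.3889 m/s
V^2 = 5096.3735 m^2/s^2
R_v = 5096.3735 / 0.41
R_v = 12430.2 m

12430.2


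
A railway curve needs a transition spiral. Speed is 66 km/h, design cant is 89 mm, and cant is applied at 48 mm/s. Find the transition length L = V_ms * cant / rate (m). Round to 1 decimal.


Convert speed: V = 66 / 3.6 = 18.3333 m/s
L = 18.3333 * 89 / 48
L = 1631.6667 / 48
L = 34.0 m

34.0


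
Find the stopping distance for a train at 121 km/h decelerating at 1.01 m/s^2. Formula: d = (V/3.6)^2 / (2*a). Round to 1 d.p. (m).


Convert speed: V = 121 / 3.6 = 33.6111 m/s
V^2 = 1129.7068
d = 1129.7068 / (2 * 1.01)
d = 1129.7068 / 2.02
d = 559.3 m

559.3


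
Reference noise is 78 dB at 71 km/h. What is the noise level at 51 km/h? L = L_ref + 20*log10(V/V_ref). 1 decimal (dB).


V/V_ref = 51 / 71 = 0.71831
log10(0.71831) = -0.143688
20 * -0.143688 = -2.8738
L = 78 + -2.8738 = 75.1 dB

75.1


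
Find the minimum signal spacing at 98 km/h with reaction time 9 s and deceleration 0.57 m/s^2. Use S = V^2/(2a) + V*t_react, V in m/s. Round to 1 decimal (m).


V = 98 / 3.6 = 27.2222 m/s
Braking distance = 27.2222^2 / (2*0.57) = 650.0433 m
Sighting distance = 27.2222 * 9 = 245.0 m
S = 650.0433 + 245.0 = 895.0 m

895.0


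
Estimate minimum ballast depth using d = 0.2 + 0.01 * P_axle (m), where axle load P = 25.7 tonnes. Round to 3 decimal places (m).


d = 0.2 + 0.01 * 25.7
d = 0.2 + 0.257
d = 0.457 m

0.457


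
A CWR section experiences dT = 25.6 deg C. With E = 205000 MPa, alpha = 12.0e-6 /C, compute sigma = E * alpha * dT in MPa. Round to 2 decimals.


sigma = E * alpha * dT
sigma = 205000 * 12.0e-6 * 25.6
sigma = 2.46 * 25.6
sigma = 62.98 MPa

62.98


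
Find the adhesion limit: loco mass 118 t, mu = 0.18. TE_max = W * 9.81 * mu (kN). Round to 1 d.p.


TE_max = W * g * mu
TE_max = 118 * 9.81 * 0.18
TE_max = 1157.58 * 0.18
TE_max = 208.4 kN

208.4


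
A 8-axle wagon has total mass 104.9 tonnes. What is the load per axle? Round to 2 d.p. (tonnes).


Load per axle = total weight / number of axles
Load = 104.9 / 8
Load = 13.11 tonnes

13.11


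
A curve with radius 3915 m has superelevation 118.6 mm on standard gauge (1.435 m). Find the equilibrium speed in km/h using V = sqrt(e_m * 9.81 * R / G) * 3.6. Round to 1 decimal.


Convert cant: e = 118.6 mm = 0.1186 m
V_ms = sqrt(0.1186 * 9.81 * 3915 / 1.435)
V_ms = sqrt(3174.194697) = 56.34 m/s
V = 56.34 * 3.6 = 202.8 km/h

202.8


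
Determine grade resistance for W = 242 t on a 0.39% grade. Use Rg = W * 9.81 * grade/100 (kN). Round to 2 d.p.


Rg = W * 9.81 * grade / 100
Rg = 242 * 9.81 * 0.39 / 100
Rg = 2374.02 * 0.0039
Rg = 9.26 kN

9.26


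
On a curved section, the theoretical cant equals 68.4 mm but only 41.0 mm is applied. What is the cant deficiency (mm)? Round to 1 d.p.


Cant deficiency = equilibrium cant - actual cant
CD = 68.4 - 41.0
CD = 27.4 mm

27.4


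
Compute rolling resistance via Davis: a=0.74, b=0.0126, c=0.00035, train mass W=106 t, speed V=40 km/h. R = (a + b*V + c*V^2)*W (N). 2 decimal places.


b*V = 0.0126 * 40 = 0.504
c*V^2 = 0.00035 * 1600 = 0.56
R_per_t = 0.74 + 0.504 + 0.56 = 1.804 N/t
R_total = 1.804 * 106 = 191.22 N

191.22


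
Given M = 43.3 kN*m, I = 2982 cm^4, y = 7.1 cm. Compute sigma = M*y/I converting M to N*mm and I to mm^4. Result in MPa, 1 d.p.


Convert units:
M = 43.3 kN*m = 43300000 N*mm
y = 7.1 cm = 71 mm
I = 2982 cm^4 = 29820000 mm^4
sigma = 43300000 * 71 / 29820000
sigma = 103.1 MPa

103.1


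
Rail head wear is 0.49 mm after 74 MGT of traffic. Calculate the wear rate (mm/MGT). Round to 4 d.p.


Wear rate = total wear / cumulative tonnage
Rate = 0.49 / 74
Rate = 0.0066 mm/MGT

0.0066


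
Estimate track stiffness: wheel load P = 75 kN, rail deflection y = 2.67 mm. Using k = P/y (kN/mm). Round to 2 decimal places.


Track stiffness k = P / y
k = 75 / 2.67
k = 28.09 kN/mm

28.09


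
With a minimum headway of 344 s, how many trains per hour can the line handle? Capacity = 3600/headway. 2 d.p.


Capacity = 3600 / headway
Capacity = 3600 / 344
Capacity = 10.47 trains/hour

10.47


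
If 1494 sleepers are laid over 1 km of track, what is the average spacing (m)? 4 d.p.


Spacing = 1000 m / number of sleepers
Spacing = 1000 / 1494
Spacing = 0.6693 m

0.6693


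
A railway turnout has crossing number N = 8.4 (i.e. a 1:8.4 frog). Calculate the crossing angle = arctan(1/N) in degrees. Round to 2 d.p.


1/N = 1/8.4 = 0.119048
angle = arctan(0.119048) = 0.11849 rad
angle = 0.11849 * 180/pi = 6.79 degrees

6.79


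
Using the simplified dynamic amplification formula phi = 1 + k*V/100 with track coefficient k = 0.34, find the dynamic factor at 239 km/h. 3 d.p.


phi = 1 + k * V / 100
phi = 1 + 0.34 * 239 / 100
phi = 1 + 0.8126
phi = 1.813

1.813


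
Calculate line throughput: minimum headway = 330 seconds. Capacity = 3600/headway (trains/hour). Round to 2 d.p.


Capacity = 3600 / headway
Capacity = 3600 / 330
Capacity = 10.91 trains/hour

10.91


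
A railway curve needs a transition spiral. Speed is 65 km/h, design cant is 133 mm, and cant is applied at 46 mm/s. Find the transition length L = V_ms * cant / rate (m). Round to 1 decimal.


Convert speed: V = 65 / 3.6 = 18.0556 m/s
L = 18.0556 * 133 / 46
L = 2401.3889 / 46
L = 52.2 m

52.2


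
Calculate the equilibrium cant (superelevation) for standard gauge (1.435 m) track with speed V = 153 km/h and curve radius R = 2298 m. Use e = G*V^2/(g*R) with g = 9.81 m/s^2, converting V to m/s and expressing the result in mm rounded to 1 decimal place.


Convert speed: V = 153 / 3.6 = 42.5 m/s
Apply formula: e = 1.435 * 42.5^2 / (9.81 * 2298)
e = 1.435 * 1806.25 / 22543.38
e = 0.114977 m = 115.0 mm

115.0


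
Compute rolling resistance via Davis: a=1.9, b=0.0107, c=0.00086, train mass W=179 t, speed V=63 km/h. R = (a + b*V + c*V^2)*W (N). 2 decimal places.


b*V = 0.0107 * 63 = 0.6741
c*V^2 = 0.00086 * 3969 = 3.41334
R_per_t = 1.9 + 0.6741 + 3.41334 = 5.98744 N/t
R_total = 5.98744 * 179 = 1071.75 N

1071.75


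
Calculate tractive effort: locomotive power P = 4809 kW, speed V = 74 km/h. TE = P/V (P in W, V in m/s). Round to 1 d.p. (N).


Convert: P = 4809 kW = 4809000 W
V = 74 / 3.6 = 20.5556 m/s
TE = 4809000 / 20.5556
TE = 233951.4 N

233951.4


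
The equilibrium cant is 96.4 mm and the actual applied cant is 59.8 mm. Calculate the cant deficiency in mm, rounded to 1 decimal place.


Cant deficiency = equilibrium cant - actual cant
CD = 96.4 - 59.8
CD = 36.6 mm

36.6


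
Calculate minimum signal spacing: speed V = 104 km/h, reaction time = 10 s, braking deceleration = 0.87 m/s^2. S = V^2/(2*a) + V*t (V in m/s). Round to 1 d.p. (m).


V = 104 / 3.6 = 28.8889 m/s
Braking distance = 28.8889^2 / (2*0.87) = 479.6367 m
Sighting distance = 28.8889 * 10 = 288.8889 m
S = 479.6367 + 288.8889 = 768.5 m

768.5


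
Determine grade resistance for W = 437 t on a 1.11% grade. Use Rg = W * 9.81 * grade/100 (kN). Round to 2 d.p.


Rg = W * 9.81 * grade / 100
Rg = 437 * 9.81 * 1.11 / 100
Rg = 4286.97 * 0.0111
Rg = 47.59 kN

47.59


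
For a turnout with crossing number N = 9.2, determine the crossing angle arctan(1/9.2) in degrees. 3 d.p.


1/N = 1/9.2 = 0.108696
angle = arctan(0.108696) = 0.108271 rad
angle = 0.108271 * 180/pi = 6.203 degrees

6.203


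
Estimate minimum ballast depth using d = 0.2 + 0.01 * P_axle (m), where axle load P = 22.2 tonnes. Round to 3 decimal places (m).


d = 0.2 + 0.01 * 22.2
d = 0.2 + 0.222
d = 0.422 m

0.422


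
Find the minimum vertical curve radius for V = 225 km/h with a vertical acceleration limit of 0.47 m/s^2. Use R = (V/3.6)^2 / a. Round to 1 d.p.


Convert speed: V = 225 / 3.6 = 62.5 m/s
V^2 = 3906.25 m^2/s^2
R_v = 3906.25 / 0.47
R_v = 8311.2 m

8311.2


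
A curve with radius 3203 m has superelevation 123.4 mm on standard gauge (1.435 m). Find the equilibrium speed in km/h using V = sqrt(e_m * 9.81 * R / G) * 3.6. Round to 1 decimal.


Convert cant: e = 123.4 mm = 0.1234 m
V_ms = sqrt(0.1234 * 9.81 * 3203 / 1.435)
V_ms = sqrt(2702.024015) = 51.981 m/s
V = 51.981 * 3.6 = 187.1 km/h

187.1


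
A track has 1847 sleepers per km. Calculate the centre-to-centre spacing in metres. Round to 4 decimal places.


Spacing = 1000 m / number of sleepers
Spacing = 1000 / 1847
Spacing = 0.5414 m

0.5414


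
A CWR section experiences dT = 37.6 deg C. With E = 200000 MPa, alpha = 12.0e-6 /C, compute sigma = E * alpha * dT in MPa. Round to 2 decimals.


sigma = E * alpha * dT
sigma = 200000 * 12.0e-6 * 37.6
sigma = 2.4 * 37.6
sigma = 90.24 MPa

90.24


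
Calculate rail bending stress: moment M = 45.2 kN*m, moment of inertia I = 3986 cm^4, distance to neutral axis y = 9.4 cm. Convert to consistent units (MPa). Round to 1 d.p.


Convert units:
M = 45.2 kN*m = 45200000 N*mm
y = 9.4 cm = 94 mm
I = 3986 cm^4 = 39860000 mm^4
sigma = 45200000 * 94 / 39860000
sigma = 106.6 MPa

106.6


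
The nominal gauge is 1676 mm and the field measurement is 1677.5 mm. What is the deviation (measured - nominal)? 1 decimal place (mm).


Deviation = measured - nominal
Deviation = 1677.5 - 1676
Deviation = 1.5 mm

1.5


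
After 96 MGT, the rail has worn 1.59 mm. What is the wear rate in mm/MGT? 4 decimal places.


Wear rate = total wear / cumulative tonnage
Rate = 1.59 / 96
Rate = 0.0166 mm/MGT

0.0166


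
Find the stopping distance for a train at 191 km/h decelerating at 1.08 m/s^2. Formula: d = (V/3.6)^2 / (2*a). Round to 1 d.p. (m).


Convert speed: V = 191 / 3.6 = 53.0556 m/s
V^2 = 2814.892
d = 2814.892 / (2 * 1.08)
d = 2814.892 / 2.16
d = 1303.2 m

1303.2


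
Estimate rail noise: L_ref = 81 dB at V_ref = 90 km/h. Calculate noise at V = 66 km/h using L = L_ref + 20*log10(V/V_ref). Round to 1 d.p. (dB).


V/V_ref = 66 / 90 = 0.733333
log10(0.733333) = -0.134699
20 * -0.134699 = -2.694
L = 81 + -2.694 = 78.3 dB

78.3


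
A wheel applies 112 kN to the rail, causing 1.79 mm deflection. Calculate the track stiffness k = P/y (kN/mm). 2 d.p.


Track stiffness k = P / y
k = 112 / 1.79
k = 62.57 kN/mm

62.57


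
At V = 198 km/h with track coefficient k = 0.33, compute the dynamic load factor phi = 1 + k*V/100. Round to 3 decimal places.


phi = 1 + k * V / 100
phi = 1 + 0.33 * 198 / 100
phi = 1 + 0.6534
phi = 1.653

1.653


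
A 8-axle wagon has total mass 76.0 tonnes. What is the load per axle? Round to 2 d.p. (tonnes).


Load per axle = total weight / number of axles
Load = 76.0 / 8
Load = 9.50 tonnes

9.50


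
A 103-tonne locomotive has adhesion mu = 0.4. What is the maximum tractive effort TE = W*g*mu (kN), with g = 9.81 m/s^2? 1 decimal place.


TE_max = W * g * mu
TE_max = 103 * 9.81 * 0.4
TE_max = 1010.43 * 0.4
TE_max = 404.2 kN

404.2


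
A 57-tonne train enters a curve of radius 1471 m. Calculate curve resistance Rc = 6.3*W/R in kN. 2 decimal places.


Rc = 6.3 * W / R
Rc = 6.3 * 57 / 1471
Rc = 359.1 / 1471
Rc = 0.24 kN

0.24


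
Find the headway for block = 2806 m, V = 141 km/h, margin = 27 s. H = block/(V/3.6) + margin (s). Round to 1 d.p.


V = 141 / 3.6 = 39.1667 m/s
Block traversal time = 2806 / 39.1667 = 71.6426 s
Headway = 71.6426 + 27
Headway = 98.6 s

98.6


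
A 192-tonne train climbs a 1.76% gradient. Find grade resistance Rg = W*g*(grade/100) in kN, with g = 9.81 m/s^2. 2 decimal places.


Rg = W * 9.81 * grade / 100
Rg = 192 * 9.81 * 1.76 / 100
Rg = 1883.52 * 0.0176
Rg = 33.15 kN

33.15


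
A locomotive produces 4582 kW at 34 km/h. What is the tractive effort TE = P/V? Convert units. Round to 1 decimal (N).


Convert: P = 4582 kW = 4582000 W
V = 34 / 3.6 = 9.4444 m/s
TE = 4582000 / 9.4444
TE = 485152.9 N

485152.9


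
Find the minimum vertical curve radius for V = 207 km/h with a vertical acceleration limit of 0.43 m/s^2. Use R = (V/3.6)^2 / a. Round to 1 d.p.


Convert speed: V = 207 / 3.6 = 57.5 m/s
V^2 = 3306.25 m^2/s^2
R_v = 3306.25 / 0.43
R_v = 7689.0 m

7689.0


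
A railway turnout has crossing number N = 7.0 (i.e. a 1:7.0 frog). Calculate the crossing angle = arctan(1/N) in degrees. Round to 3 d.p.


1/N = 1/7.0 = 0.142857
angle = arctan(0.142857) = 0.141897 rad
angle = 0.141897 * 180/pi = 8.130 degrees

8.130


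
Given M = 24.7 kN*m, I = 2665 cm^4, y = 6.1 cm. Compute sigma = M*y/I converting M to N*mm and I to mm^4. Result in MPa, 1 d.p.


Convert units:
M = 24.7 kN*m = 24700000 N*mm
y = 6.1 cm = 61 mm
I = 2665 cm^4 = 26650000 mm^4
sigma = 24700000 * 61 / 26650000
sigma = 56.5 MPa

56.5


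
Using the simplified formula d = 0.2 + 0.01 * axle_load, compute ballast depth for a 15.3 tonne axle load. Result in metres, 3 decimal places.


d = 0.2 + 0.01 * 15.3
d = 0.2 + 0.153
d = 0.353 m

0.353


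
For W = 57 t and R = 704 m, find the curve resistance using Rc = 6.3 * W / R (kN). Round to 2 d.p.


Rc = 6.3 * W / R
Rc = 6.3 * 57 / 704
Rc = 359.1 / 704
Rc = 0.51 kN

0.51


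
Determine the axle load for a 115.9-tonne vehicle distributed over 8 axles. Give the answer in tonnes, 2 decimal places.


Load per axle = total weight / number of axles
Load = 115.9 / 8
Load = 14.49 tonnes

14.49


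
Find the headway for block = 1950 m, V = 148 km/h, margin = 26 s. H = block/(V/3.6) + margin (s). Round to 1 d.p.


V = 148 / 3.6 = 41.1111 m/s
Block traversal time = 1950 / 41.1111 = 47.4324 s
Headway = 47.4324 + 26
Headway = 73.4 s

73.4


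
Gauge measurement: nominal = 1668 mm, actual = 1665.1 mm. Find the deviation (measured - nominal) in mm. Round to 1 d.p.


Deviation = measured - nominal
Deviation = 1665.1 - 1668
Deviation = -2.9 mm

-2.9


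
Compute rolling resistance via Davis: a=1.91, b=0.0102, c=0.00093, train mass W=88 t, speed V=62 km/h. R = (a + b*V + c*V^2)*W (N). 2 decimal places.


b*V = 0.0102 * 62 = 0.6324
c*V^2 = 0.00093 * 3844 = 3.57492
R_per_t = 1.91 + 0.6324 + 3.57492 = 6.11732 N/t
R_total = 6.11732 * 88 = 538.32 N

538.32


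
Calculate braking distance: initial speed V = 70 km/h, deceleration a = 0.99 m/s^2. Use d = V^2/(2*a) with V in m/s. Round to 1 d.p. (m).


Convert speed: V = 70 / 3.6 = 19.4444 m/s
V^2 = 378.0864
d = 378.0864 / (2 * 0.99)
d = 378.0864 / 1.98
d = 191.0 m

191.0


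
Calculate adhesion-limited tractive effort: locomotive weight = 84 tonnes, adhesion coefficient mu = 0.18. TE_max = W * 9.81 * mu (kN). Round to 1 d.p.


TE_max = W * g * mu
TE_max = 84 * 9.81 * 0.18
TE_max = 824.04 * 0.18
TE_max = 148.3 kN

148.3


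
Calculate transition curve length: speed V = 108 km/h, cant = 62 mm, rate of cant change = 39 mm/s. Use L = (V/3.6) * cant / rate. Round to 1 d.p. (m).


Convert speed: V = 108 / 3.6 = 30.0 m/s
L = 30.0 * 62 / 39
L = 1860.0 / 39
L = 47.7 m

47.7


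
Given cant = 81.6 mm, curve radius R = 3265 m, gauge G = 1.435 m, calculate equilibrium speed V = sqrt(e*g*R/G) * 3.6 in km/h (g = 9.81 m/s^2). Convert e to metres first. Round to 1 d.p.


Convert cant: e = 81.6 mm = 0.0816 m
V_ms = sqrt(0.0816 * 9.81 * 3265 / 1.435)
V_ms = sqrt(1821.337589) = 42.6771 m/s
V = 42.6771 * 3.6 = 153.6 km/h

153.6


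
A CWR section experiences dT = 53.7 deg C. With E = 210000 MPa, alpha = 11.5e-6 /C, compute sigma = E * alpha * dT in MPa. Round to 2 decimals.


sigma = E * alpha * dT
sigma = 210000 * 11.5e-6 * 53.7
sigma = 2.415 * 53.7
sigma = 129.69 MPa

129.69


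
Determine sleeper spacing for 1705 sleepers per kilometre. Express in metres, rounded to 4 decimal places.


Spacing = 1000 m / number of sleepers
Spacing = 1000 / 1705
Spacing = 0.5865 m

0.5865


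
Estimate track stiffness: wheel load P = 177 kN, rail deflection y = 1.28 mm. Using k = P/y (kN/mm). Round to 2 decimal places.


Track stiffness k = P / y
k = 177 / 1.28
k = 138.28 kN/mm

138.28


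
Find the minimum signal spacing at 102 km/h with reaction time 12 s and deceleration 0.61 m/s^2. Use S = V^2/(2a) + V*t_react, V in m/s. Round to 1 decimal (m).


V = 102 / 3.6 = 28.3333 m/s
Braking distance = 28.3333^2 / (2*0.61) = 658.0146 m
Sighting distance = 28.3333 * 12 = 340.0 m
S = 658.0146 + 340.0 = 998.0 m

998.0


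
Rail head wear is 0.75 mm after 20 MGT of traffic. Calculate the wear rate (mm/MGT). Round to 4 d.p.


Wear rate = total wear / cumulative tonnage
Rate = 0.75 / 20
Rate = 0.0375 mm/MGT

0.0375


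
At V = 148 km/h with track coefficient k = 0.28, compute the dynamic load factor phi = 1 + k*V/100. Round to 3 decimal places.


phi = 1 + k * V / 100
phi = 1 + 0.28 * 148 / 100
phi = 1 + 0.4144
phi = 1.414

1.414


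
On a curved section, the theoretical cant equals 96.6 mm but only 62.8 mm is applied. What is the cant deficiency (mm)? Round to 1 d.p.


Cant deficiency = equilibrium cant - actual cant
CD = 96.6 - 62.8
CD = 33.8 mm

33.8


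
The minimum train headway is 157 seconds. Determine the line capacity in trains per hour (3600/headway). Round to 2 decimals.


Capacity = 3600 / headway
Capacity = 3600 / 157
Capacity = 22.93 trains/hour

22.93


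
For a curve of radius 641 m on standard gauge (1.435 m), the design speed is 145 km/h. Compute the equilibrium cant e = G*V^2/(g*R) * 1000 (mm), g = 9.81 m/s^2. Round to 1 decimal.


Convert speed: V = 145 / 3.6 = 40.2778 m/s
Apply formula: e = 1.435 * 40.2778^2 / (9.81 * 641)
e = 1.435 * 1622.2994 / 6288.21
e = 0.370217 m = 370.2 mm

370.2


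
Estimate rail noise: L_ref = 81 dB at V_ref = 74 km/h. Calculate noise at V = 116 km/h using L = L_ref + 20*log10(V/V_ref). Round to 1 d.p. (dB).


V/V_ref = 116 / 74 = 1.567568
log10(1.567568) = 0.195226
20 * 0.195226 = 3.9045
L = 81 + 3.9045 = 84.9 dB

84.9


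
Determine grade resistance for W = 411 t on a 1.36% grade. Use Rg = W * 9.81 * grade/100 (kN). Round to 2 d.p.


Rg = W * 9.81 * grade / 100
Rg = 411 * 9.81 * 1.36 / 100
Rg = 4031.91 * 0.0136
Rg = 54.83 kN

54.83


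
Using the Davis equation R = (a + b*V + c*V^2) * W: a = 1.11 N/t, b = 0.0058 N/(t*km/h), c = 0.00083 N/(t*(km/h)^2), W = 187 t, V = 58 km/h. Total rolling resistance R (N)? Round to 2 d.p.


b*V = 0.0058 * 58 = 0.3364
c*V^2 = 0.00083 * 3364 = 2.79212
R_per_t = 1.11 + 0.3364 + 2.79212 = 4.23852 N/t
R_total = 4.23852 * 187 = 792.60 N

792.60


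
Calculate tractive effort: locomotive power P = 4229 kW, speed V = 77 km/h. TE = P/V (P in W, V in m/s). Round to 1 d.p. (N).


Convert: P = 4229 kW = 4229000 W
V = 77 / 3.6 = 21.3889 m/s
TE = 4229000 / 21.3889
TE = 197719.5 N

197719.5


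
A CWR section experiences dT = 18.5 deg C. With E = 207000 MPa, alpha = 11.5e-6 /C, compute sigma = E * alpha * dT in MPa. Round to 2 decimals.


sigma = E * alpha * dT
sigma = 207000 * 11.5e-6 * 18.5
sigma = 2.3805 * 18.5
sigma = 44.04 MPa

44.04


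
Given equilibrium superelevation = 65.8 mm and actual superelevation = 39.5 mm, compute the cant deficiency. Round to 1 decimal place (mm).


Cant deficiency = equilibrium cant - actual cant
CD = 65.8 - 39.5
CD = 26.3 mm

26.3


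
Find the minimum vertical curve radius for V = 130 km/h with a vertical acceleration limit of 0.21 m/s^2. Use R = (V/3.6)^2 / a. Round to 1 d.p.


Convert speed: V = 130 / 3.6 = 36.1111 m/s
V^2 = 1304.0123 m^2/s^2
R_v = 1304.0123 / 0.21
R_v = 6209.6 m

6209.6


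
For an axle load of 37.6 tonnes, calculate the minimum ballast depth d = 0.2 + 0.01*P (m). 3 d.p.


d = 0.2 + 0.01 * 37.6
d = 0.2 + 0.376
d = 0.576 m

0.576
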